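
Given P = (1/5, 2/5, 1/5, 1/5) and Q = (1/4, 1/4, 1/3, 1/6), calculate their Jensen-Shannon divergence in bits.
0.0279 bits

Jensen-Shannon divergence is:
JSD(P||Q) = 0.5 × D_KL(P||M) + 0.5 × D_KL(Q||M)
where M = 0.5 × (P + Q) is the mixture distribution.

M = 0.5 × (1/5, 2/5, 1/5, 1/5) + 0.5 × (1/4, 1/4, 1/3, 1/6) = (9/40, 13/40, 4/15, 0.183333)

D_KL(P||M) = 0.0279 bits
D_KL(Q||M) = 0.0278 bits

JSD(P||Q) = 0.5 × 0.0279 + 0.5 × 0.0278 = 0.0279 bits

Unlike KL divergence, JSD is symmetric and bounded: 0 ≤ JSD ≤ log(2).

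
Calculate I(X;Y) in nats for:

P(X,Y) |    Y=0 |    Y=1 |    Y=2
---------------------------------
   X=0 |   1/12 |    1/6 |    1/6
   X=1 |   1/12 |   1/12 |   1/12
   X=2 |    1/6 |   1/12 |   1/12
0.0378 nats

Mutual information: I(X;Y) = H(X) + H(Y) - H(X,Y)

Marginals:
P(X) = (5/12, 1/4, 1/3), H(X) = 1.0776 nats
P(Y) = (1/3, 1/3, 1/3), H(Y) = 1.0986 nats

Joint entropy: H(X,Y) = 2.1383 nats

I(X;Y) = 1.0776 + 1.0986 - 2.1383 = 0.0378 nats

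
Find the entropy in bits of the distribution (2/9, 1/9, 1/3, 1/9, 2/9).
2.1972 bits

Shannon entropy is H(X) = -Σ p(x) log p(x).

For P = (2/9, 1/9, 1/3, 1/9, 2/9):
H = -2/9 × log_2(2/9) -1/9 × log_2(1/9) -1/3 × log_2(1/3) -1/9 × log_2(1/9) -2/9 × log_2(2/9)
H = 2.1972 bits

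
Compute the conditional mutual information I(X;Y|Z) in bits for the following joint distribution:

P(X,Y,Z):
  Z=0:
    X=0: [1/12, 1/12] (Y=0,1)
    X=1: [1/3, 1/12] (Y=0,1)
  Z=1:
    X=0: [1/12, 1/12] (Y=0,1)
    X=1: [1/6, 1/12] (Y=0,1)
0.0443 bits

Conditional mutual information: I(X;Y|Z) = H(X|Z) + H(Y|Z) - H(X,Y|Z)

H(Z) = 0.9799
H(X,Z) = 1.8879 → H(X|Z) = 0.9080
H(Y,Z) = 1.8879 → H(Y|Z) = 0.9080
H(X,Y,Z) = 2.7516 → H(X,Y|Z) = 1.7718

I(X;Y|Z) = 0.9080 + 0.9080 - 1.7718 = 0.0443 bits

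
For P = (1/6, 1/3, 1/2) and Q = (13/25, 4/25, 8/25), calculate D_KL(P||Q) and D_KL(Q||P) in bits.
D_KL(P||Q) = 0.4013, D_KL(Q||P) = 0.4781

KL divergence is not symmetric: D_KL(P||Q) ≠ D_KL(Q||P) in general.

D_KL(P||Q) = 0.4013 bits
D_KL(Q||P) = 0.4781 bits

No, they are not equal!

This asymmetry is why KL divergence is not a true distance metric.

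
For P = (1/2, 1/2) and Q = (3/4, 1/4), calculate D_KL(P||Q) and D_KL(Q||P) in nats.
D_KL(P||Q) = 0.1438, D_KL(Q||P) = 0.1308

KL divergence is not symmetric: D_KL(P||Q) ≠ D_KL(Q||P) in general.

D_KL(P||Q) = 0.1438 nats
D_KL(Q||P) = 0.1308 nats

No, they are not equal!

This asymmetry is why KL divergence is not a true distance metric.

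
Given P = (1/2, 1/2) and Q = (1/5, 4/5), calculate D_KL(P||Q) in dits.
0.0969 dits

KL divergence: D_KL(P||Q) = Σ p(x) log(p(x)/q(x))

Computing term by term:
  x=0: 1/2 × log_10[(1/2)/(1/5)] = 1/2 × 0.3979 = 0.1990
  x=1: 1/2 × log_10[(1/2)/(4/5)] = 1/2 × -0.2041 = -0.1021

D_KL(P||Q) = 0.0969 dits

Note: KL divergence is always non-negative and equals 0 iff P = Q.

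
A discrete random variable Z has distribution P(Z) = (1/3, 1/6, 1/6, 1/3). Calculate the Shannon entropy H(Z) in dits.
0.5775 dits

Shannon entropy is H(X) = -Σ p(x) log p(x).

For P = (1/3, 1/6, 1/6, 1/3):
H = -1/3 × log_10(1/3) -1/6 × log_10(1/6) -1/6 × log_10(1/6) -1/3 × log_10(1/3)
H = 0.5775 dits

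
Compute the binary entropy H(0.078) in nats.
0.2739 nats

The binary entropy function is:
H(p) = -p log(p) - (1-p) log(1-p)

H(0.078) = -0.078 × log_e(0.078) - 0.922 × log_e(0.922)
H(0.078) = 0.2739 nats

Note: Binary entropy is maximized at p=0.5 (H=1 bit) and minimized at p=0 or p=1 (H=0).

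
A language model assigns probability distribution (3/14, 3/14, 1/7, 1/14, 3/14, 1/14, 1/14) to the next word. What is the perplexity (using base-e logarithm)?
6.2575

Perplexity is e^H (or exp(H) for natural log).

First, H = -Σ p log p = 1.8338 nats
Perplexity = e^1.8338 = 6.2575

Interpretation: The model's uncertainty is equivalent to choosing uniformly among 6.3 options.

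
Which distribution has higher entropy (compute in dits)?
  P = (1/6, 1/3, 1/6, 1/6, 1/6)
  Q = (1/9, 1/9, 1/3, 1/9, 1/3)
P

Computing entropies in dits:
H(P) = 0.6778
H(Q) = 0.6362

Distribution P has higher entropy.

Intuition: The distribution closer to uniform (more spread out) has higher entropy.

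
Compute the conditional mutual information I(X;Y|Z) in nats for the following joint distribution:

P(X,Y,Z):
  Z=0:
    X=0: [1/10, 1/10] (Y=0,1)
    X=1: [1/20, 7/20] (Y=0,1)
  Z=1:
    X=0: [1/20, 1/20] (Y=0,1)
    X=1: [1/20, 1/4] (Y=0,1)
0.0685 nats

Conditional mutual information: I(X;Y|Z) = H(X|Z) + H(Y|Z) - H(X,Y|Z)

H(Z) = 0.6730
H(X,Z) = 1.2799 → H(X|Z) = 0.6068
H(Y,Z) = 1.2353 → H(Y|Z) = 0.5623
H(X,Y,Z) = 1.7737 → H(X,Y|Z) = 1.1007

I(X;Y|Z) = 0.6068 + 0.5623 - 1.1007 = 0.0685 nats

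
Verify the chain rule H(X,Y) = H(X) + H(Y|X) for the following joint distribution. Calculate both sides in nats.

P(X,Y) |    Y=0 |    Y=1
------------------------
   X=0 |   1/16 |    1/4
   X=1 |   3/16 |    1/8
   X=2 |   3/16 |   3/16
H(X,Y) = 1.7214, H(X) = 1.0948, H(Y|X) = 0.6266 (all in nats)

Chain rule: H(X,Y) = H(X) + H(Y|X)

Left side — joint entropy directly:
H(X,Y) = -Σ p(x,y) log p(x,y) = 1.7214 nats

Right side — compute H(Y|X) from the conditional distributions:
P(X) = (5/16, 5/16, 3/8), so H(X) = 1.0948 nats
H(Y|X) = Σ_x P(X=x) · H(Y|X=x):
  P(Y|X=0) = (1/5, 4/5), H(Y|X=0) = 0.5004, weight P(X=0) = 5/16
  P(Y|X=1) = (3/5, 2/5), H(Y|X=1) = 0.6730, weight P(X=1) = 5/16
  P(Y|X=2) = (1/2, 1/2), H(Y|X=2) = 0.6931, weight P(X=2) = 3/8
H(Y|X) = 0.6266 nats

H(X) + H(Y|X) = 1.0948 + 0.6266 = 1.7214 nats

Both sides equal 1.7214 nats. ✓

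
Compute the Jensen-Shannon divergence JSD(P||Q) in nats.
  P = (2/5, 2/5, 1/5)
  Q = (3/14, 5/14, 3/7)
0.0361 nats

Jensen-Shannon divergence is:
JSD(P||Q) = 0.5 × D_KL(P||M) + 0.5 × D_KL(Q||M)
where M = 0.5 × (P + Q) is the mixture distribution.

M = 0.5 × (2/5, 2/5, 1/5) + 0.5 × (3/14, 5/14, 3/7) = (0.307143, 0.378571, 11/35)

D_KL(P||M) = 0.0373 nats
D_KL(Q||M) = 0.0350 nats

JSD(P||Q) = 0.5 × 0.0373 + 0.5 × 0.0350 = 0.0361 nats

Unlike KL divergence, JSD is symmetric and bounded: 0 ≤ JSD ≤ log(2).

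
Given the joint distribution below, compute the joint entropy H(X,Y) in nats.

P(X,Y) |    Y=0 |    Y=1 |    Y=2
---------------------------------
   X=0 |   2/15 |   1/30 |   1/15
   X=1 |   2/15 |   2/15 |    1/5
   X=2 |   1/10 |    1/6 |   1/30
2.0640 nats

Joint entropy is H(X,Y) = -Σ_{x,y} p(x,y) log p(x,y).

Summing over all non-zero entries:
H(X,Y) = -[2/15·log_e(2/15) + 1/30·log_e(1/30) + 1/15·log_e(1/15) + 2/15·log_e(2/15) + 2/15·log_e(2/15) + 1/5·log_e(1/5) + 1/10·log_e(1/10) + 1/6·log_e(1/6) + 1/30·log_e(1/30)]
H(X,Y) = 2.0640 nats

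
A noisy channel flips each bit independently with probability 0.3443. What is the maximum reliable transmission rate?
0.0711 bits

For a binary symmetric channel (BSC) with error probability p:
Capacity C = 1 - H(p) bits per symbol

where H(p) = -p log₂(p) - (1-p) log₂(1-p) is the binary entropy function.

H(0.3443) = 0.9289 bits
C = 1 - 0.9289 = 0.0711 bits per symbol

This means we can reliably transmit up to 0.0711 bits of information per channel use.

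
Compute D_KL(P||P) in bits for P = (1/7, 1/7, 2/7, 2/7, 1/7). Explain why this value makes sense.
0.0000 bits

KL divergence satisfies the Gibbs inequality: D_KL(P||Q) ≥ 0 for all distributions P, Q.

D_KL(P||Q) = Σ p(x) log(p(x)/q(x))
Each term is p(x) × log_2(p(x)/p(x)) = p(x) × log_2(1) = 0, so the sum is 0.
D_KL(P||Q) = 0.0000 bits

When P = Q, the KL divergence is exactly 0, as there is no 'divergence' between identical distributions.

This non-negativity is a fundamental property: relative entropy cannot be negative because it measures how different Q is from P.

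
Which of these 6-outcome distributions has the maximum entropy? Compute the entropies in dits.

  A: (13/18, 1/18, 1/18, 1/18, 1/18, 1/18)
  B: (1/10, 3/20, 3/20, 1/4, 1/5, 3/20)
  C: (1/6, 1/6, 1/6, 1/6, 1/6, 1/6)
C

For a discrete distribution over n outcomes, entropy is maximized by the uniform distribution.

Computing entropies:
H(A) = 0.4508 dits
H(B) = 0.7611 dits
H(C) = 0.7782 dits

The uniform distribution (where all probabilities equal 1/6) achieves the maximum entropy of log_10(6) = 0.7782 dits.

Distribution C has the highest entropy.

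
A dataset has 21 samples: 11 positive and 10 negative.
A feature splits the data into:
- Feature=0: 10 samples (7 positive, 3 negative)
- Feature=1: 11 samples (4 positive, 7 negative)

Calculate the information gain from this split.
0.0834 bits

Information Gain = H(Y) - H(Y|Feature)

Before split:
P(positive) = 11/21 = 0.5238
H(Y) = 0.9984 bits

After split:
Feature=0: H = 0.8813 bits (weight = 10/21)
Feature=1: H = 0.9457 bits (weight = 11/21)
H(Y|Feature) = (10/21)×0.8813 + (11/21)×0.9457 = 0.9150 bits

Information Gain = 0.9984 - 0.9150 = 0.0834 bits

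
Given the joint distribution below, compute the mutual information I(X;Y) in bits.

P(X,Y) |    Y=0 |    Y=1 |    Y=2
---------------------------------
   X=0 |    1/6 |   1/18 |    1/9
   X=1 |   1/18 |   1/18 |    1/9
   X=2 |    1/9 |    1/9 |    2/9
0.0441 bits

Mutual information: I(X;Y) = H(X) + H(Y) - H(X,Y)

Marginals:
P(X) = (1/3, 2/9, 4/9), H(X) = 1.5305 bits
P(Y) = (1/3, 2/9, 4/9), H(Y) = 1.5305 bits

Joint entropy: H(X,Y) = 3.0169 bits

I(X;Y) = 1.5305 + 1.5305 - 3.0169 = 0.0441 bits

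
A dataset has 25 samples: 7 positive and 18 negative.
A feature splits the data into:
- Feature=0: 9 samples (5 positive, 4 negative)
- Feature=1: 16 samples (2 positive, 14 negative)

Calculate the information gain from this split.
0.1508 bits

Information Gain = H(Y) - H(Y|Feature)

Before split:
P(positive) = 7/25 = 0.2800
H(Y) = 0.8555 bits

After split:
Feature=0: H = 0.9911 bits (weight = 9/25)
Feature=1: H = 0.5436 bits (weight = 16/25)
H(Y|Feature) = (9/25)×0.9911 + (16/25)×0.5436 = 0.7047 bits

Information Gain = 0.8555 - 0.7047 = 0.1508 bits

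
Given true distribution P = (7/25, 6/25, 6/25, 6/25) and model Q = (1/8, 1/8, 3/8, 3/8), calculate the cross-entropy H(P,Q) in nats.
1.5521 nats

Cross-entropy: H(P,Q) = -Σ p(x) log q(x)

Alternatively: H(P,Q) = H(P) + D_KL(P||Q)
H(P) = 1.3840 nats
D_KL(P||Q) = 0.1682 nats

H(P,Q) = 1.3840 + 0.1682 = 1.5521 nats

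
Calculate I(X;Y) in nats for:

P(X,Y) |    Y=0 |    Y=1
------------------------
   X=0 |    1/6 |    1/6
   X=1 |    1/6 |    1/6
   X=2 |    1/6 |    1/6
0.0000 nats

Mutual information: I(X;Y) = H(X) + H(Y) - H(X,Y)

Marginals:
P(X) = (1/3, 1/3, 1/3), H(X) = 1.0986 nats
P(Y) = (1/2, 1/2), H(Y) = 0.6931 nats

Joint entropy: H(X,Y) = 1.7918 nats

I(X;Y) = 1.0986 + 0.6931 - 1.7918 = 0.0000 nats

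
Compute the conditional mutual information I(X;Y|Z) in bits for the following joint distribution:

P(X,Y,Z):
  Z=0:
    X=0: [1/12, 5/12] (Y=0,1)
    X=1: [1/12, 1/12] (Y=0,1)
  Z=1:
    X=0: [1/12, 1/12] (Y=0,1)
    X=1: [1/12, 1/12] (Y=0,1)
0.0492 bits

Conditional mutual information: I(X;Y|Z) = H(X|Z) + H(Y|Z) - H(X,Y|Z)

H(Z) = 0.9183
H(X,Z) = 1.7925 → H(X|Z) = 0.8742
H(Y,Z) = 1.7925 → H(Y|Z) = 0.8742
H(X,Y,Z) = 2.6175 → H(X,Y|Z) = 1.6992

I(X;Y|Z) = 0.8742 + 0.8742 - 1.6992 = 0.0492 bits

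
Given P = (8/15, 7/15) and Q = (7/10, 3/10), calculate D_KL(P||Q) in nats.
0.0612 nats

KL divergence: D_KL(P||Q) = Σ p(x) log(p(x)/q(x))

Computing term by term:
  x=0: 8/15 × log_e[(8/15)/(7/10)] = 8/15 × -0.2719 = -0.1450
  x=1: 7/15 × log_e[(7/15)/(3/10)] = 7/15 × 0.4418 = 0.2062

D_KL(P||Q) = 0.0612 nats

Note: KL divergence is always non-negative and equals 0 iff P = Q.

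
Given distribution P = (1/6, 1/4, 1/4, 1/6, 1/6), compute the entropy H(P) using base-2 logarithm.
2.2925 bits

Shannon entropy is H(X) = -Σ p(x) log p(x).

For P = (1/6, 1/4, 1/4, 1/6, 1/6):
H = -1/6 × log_2(1/6) -1/4 × log_2(1/4) -1/4 × log_2(1/4) -1/6 × log_2(1/6) -1/6 × log_2(1/6)
H = 2.2925 bits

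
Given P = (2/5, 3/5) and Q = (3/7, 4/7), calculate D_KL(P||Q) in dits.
0.0007 dits

KL divergence: D_KL(P||Q) = Σ p(x) log(p(x)/q(x))

Computing term by term:
  x=0: 2/5 × log_10[(2/5)/(3/7)] = 2/5 × -0.0300 = -0.0120
  x=1: 3/5 × log_10[(3/5)/(4/7)] = 3/5 × 0.0212 = 0.0127

D_KL(P||Q) = 0.0007 dits

Note: KL divergence is always non-negative and equals 0 iff P = Q.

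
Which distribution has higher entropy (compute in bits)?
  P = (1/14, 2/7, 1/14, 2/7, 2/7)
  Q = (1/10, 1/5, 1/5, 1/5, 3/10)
Q

Computing entropies in bits:
H(P) = 2.0931
H(Q) = 2.2464

Distribution Q has higher entropy.

Intuition: The distribution closer to uniform (more spread out) has higher entropy.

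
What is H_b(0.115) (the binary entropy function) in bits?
0.5148 bits

The binary entropy function is:
H(p) = -p log(p) - (1-p) log(1-p)

H(0.115) = -0.115 × log_2(0.115) - 0.885 × log_2(0.885)
H(0.115) = 0.5148 bits

Note: Binary entropy is maximized at p=0.5 (H=1 bit) and minimized at p=0 or p=1 (H=0).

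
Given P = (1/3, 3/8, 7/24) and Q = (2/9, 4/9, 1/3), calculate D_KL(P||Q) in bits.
0.0469 bits

KL divergence: D_KL(P||Q) = Σ p(x) log(p(x)/q(x))

Computing term by term:
  x=0: 1/3 × log_2[(1/3)/(2/9)] = 1/3 × 0.5850 = 0.1950
  x=1: 3/8 × log_2[(3/8)/(4/9)] = 3/8 × -0.2451 = -0.0919
  x=2: 7/24 × log_2[(7/24)/(1/3)] = 7/24 × -0.1926 = -0.0562

D_KL(P||Q) = 0.0469 bits

Note: KL divergence is always non-negative and equals 0 iff P = Q.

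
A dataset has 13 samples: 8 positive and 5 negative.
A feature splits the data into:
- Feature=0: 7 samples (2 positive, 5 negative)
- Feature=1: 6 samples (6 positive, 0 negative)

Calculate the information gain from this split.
0.4965 bits

Information Gain = H(Y) - H(Y|Feature)

Before split:
P(positive) = 8/13 = 0.6154
H(Y) = 0.9612 bits

After split:
Feature=0: H = 0.8631 bits (weight = 7/13)
Feature=1: H = 0.0000 bits (weight = 6/13)
H(Y|Feature) = (7/13)×0.8631 + (6/13)×0.0000 = 0.4648 bits

Information Gain = 0.9612 - 0.4648 = 0.4965 bits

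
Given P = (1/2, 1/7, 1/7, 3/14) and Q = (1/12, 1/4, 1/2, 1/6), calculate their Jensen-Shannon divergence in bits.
0.2077 bits

Jensen-Shannon divergence is:
JSD(P||Q) = 0.5 × D_KL(P||M) + 0.5 × D_KL(Q||M)
where M = 0.5 × (P + Q) is the mixture distribution.

M = 0.5 × (1/2, 1/7, 1/7, 3/14) + 0.5 × (1/12, 1/4, 1/2, 1/6) = (7/24, 0.196429, 9/28, 4/21)

D_KL(P||M) = 0.1925 bits
D_KL(Q||M) = 0.2230 bits

JSD(P||Q) = 0.5 × 0.1925 + 0.5 × 0.2230 = 0.2077 bits

Unlike KL divergence, JSD is symmetric and bounded: 0 ≤ JSD ≤ log(2).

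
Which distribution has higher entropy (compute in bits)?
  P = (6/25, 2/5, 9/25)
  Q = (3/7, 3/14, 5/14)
P

Computing entropies in bits:
H(P) = 1.5535
H(Q) = 1.5306

Distribution P has higher entropy.

Intuition: The distribution closer to uniform (more spread out) has higher entropy.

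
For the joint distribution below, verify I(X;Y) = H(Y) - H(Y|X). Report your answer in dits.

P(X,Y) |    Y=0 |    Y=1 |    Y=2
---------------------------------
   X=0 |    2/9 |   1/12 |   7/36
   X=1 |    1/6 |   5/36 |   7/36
I(X;Y) = 0.0048 dits

Mutual information has multiple equivalent forms:
- I(X;Y) = H(X) - H(X|Y)
- I(X;Y) = H(Y) - H(Y|X)
- I(X;Y) = H(X) + H(Y) - H(X,Y)

Computing all quantities:
H(X) = 0.3010, H(Y) = 0.4642, H(X,Y) = 0.7604
H(X|Y) = 0.2963, H(Y|X) = 0.4594

Verification:
H(X) - H(X|Y) = 0.3010 - 0.2963 = 0.0048
H(Y) - H(Y|X) = 0.4642 - 0.4594 = 0.0048
H(X) + H(Y) - H(X,Y) = 0.3010 + 0.4642 - 0.7604 = 0.0048

All forms give I(X;Y) = 0.0048 dits. ✓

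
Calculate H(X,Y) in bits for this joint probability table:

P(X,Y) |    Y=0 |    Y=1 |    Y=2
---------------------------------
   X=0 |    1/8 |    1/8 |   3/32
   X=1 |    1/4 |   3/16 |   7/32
2.5026 bits

Joint entropy is H(X,Y) = -Σ_{x,y} p(x,y) log p(x,y).

Summing over all non-zero entries:
H(X,Y) = -[1/8·log_2(1/8) + 1/8·log_2(1/8) + 3/32·log_2(3/32) + 1/4·log_2(1/4) + 3/16·log_2(3/16) + 7/32·log_2(7/32)]
H(X,Y) = 2.5026 bits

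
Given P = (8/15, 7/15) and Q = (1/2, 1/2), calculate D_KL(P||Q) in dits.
0.0010 dits

KL divergence: D_KL(P||Q) = Σ p(x) log(p(x)/q(x))

Computing term by term:
  x=0: 8/15 × log_10[(8/15)/(1/2)] = 8/15 × 0.0280 = 0.0149
  x=1: 7/15 × log_10[(7/15)/(1/2)] = 7/15 × -0.0300 = -0.0140

D_KL(P||Q) = 0.0010 dits

Note: KL divergence is always non-negative and equals 0 iff P = Q.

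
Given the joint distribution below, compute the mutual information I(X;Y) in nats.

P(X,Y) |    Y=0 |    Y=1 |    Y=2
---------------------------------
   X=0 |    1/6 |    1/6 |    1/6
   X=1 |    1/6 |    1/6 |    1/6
0.0000 nats

Mutual information: I(X;Y) = H(X) + H(Y) - H(X,Y)

Marginals:
P(X) = (1/2, 1/2), H(X) = 0.6931 nats
P(Y) = (1/3, 1/3, 1/3), H(Y) = 1.0986 nats

Joint entropy: H(X,Y) = 1.7918 nats

I(X;Y) = 0.6931 + 1.0986 - 1.7918 = 0.0000 nats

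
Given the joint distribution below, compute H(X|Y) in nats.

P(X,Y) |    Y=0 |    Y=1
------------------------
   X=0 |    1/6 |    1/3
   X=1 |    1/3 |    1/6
0.6365 nats

Using the chain rule: H(X|Y) = H(X,Y) - H(Y)

First, compute H(X,Y) = 1.3297 nats

Marginal P(Y) = (1/2, 1/2)
H(Y) = 0.6931 nats

H(X|Y) = H(X,Y) - H(Y) = 1.3297 - 0.6931 = 0.6365 nats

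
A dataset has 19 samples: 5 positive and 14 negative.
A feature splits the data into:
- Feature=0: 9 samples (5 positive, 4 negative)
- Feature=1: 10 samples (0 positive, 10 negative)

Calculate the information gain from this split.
0.3620 bits

Information Gain = H(Y) - H(Y|Feature)

Before split:
P(positive) = 5/19 = 0.2632
H(Y) = 0.8315 bits

After split:
Feature=0: H = 0.9911 bits (weight = 9/19)
Feature=1: H = 0.0000 bits (weight = 10/19)
H(Y|Feature) = (9/19)×0.9911 + (10/19)×0.0000 = 0.4695 bits

Information Gain = 0.8315 - 0.4695 = 0.3620 bits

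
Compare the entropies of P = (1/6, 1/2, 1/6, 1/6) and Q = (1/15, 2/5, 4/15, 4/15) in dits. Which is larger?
Q

Computing entropies in dits:
H(P) = 0.5396
H(Q) = 0.5437

Distribution Q has higher entropy.

Intuition: The distribution closer to uniform (more spread out) has higher entropy.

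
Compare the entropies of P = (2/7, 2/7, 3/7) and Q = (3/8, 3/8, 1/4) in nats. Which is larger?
Q

Computing entropies in nats:
H(P) = 1.0790
H(Q) = 1.0822

Distribution Q has higher entropy.

Intuition: The distribution closer to uniform (more spread out) has higher entropy.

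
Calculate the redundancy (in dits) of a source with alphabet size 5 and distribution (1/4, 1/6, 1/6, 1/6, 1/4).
0.0089 dits

Redundancy measures how far a source is from maximum entropy:
R = H_max - H(X)

Maximum entropy for 5 symbols: H_max = log_10(5) = 0.6990 dits
Actual entropy: H(X) = 0.6901 dits
Redundancy: R = 0.6990 - 0.6901 = 0.0089 dits

This redundancy represents potential for compression: the source could be compressed by 0.0089 dits per symbol.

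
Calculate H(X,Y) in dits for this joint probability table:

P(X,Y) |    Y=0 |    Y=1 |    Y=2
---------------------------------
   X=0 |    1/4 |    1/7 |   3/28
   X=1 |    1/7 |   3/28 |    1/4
0.7504 dits

Joint entropy is H(X,Y) = -Σ_{x,y} p(x,y) log p(x,y).

Summing over all non-zero entries:
H(X,Y) = -[1/4·log_10(1/4) + 1/7·log_10(1/7) + 3/28·log_10(3/28) + 1/7·log_10(1/7) + 3/28·log_10(3/28) + 1/4·log_10(1/4)]
H(X,Y) = 0.7504 dits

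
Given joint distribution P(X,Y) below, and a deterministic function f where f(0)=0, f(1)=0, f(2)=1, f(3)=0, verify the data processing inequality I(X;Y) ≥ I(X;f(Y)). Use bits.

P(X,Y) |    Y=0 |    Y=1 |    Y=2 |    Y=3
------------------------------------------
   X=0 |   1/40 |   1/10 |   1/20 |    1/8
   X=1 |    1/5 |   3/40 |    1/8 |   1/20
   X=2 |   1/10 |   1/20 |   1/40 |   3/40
I(X;Y) = 0.1614, I(X;f(Y)) = 0.0261, inequality holds: 0.1614 ≥ 0.0261

Data Processing Inequality: For any Markov chain X → Y → Z, we have I(X;Y) ≥ I(X;Z).

Here Z = f(Y) is a deterministic function of Y, forming X → Y → Z.

Original I(X;Y) = 0.1614 bits

After applying f:
P(X,Z) where Z=f(Y):
- P(X,Z=0) = P(X,Y=0) + P(X,Y=1) + P(X,Y=3)
- P(X,Z=1) = P(X,Y=2)

I(X;Z) = I(X;f(Y)) = 0.0261 bits

Verification: 0.1614 ≥ 0.0261 ✓

Information cannot be created by processing; the function f can only lose information about X.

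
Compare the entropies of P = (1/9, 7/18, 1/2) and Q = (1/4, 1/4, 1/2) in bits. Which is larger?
Q

Computing entropies in bits:
H(P) = 1.3821
H(Q) = 1.5000

Distribution Q has higher entropy.

Intuition: The distribution closer to uniform (more spread out) has higher entropy.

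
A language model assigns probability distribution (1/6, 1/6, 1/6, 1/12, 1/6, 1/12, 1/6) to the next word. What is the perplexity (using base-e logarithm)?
6.7348

Perplexity is e^H (or exp(H) for natural log).

First, H = -Σ p log p = 1.9073 nats
Perplexity = e^1.9073 = 6.7348

Interpretation: The model's uncertainty is equivalent to choosing uniformly among 6.7 options.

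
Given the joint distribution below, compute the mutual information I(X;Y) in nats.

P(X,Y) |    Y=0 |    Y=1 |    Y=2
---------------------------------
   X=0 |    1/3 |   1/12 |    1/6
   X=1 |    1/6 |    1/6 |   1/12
0.0427 nats

Mutual information: I(X;Y) = H(X) + H(Y) - H(X,Y)

Marginals:
P(X) = (7/12, 5/12), H(X) = 0.6792 nats
P(Y) = (1/2, 1/4, 1/4), H(Y) = 1.0397 nats

Joint entropy: H(X,Y) = 1.6762 nats

I(X;Y) = 0.6792 + 1.0397 - 1.6762 = 0.0427 nats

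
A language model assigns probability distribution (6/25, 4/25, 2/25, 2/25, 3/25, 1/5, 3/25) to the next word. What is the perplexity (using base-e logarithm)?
6.4921

Perplexity is e^H (or exp(H) for natural log).

First, H = -Σ p log p = 1.8706 nats
Perplexity = e^1.8706 = 6.4921

Interpretation: The model's uncertainty is equivalent to choosing uniformly among 6.5 options.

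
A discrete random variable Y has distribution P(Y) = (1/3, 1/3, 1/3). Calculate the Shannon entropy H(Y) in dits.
0.4771 dits

Shannon entropy is H(X) = -Σ p(x) log p(x).

For P = (1/3, 1/3, 1/3):
H = -1/3 × log_10(1/3) -1/3 × log_10(1/3) -1/3 × log_10(1/3)
H = 0.4771 dits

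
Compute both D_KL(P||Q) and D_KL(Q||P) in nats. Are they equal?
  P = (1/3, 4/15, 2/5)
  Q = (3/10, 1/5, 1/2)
D_KL(P||Q) = 0.0226, D_KL(Q||P) = 0.0224

KL divergence is not symmetric: D_KL(P||Q) ≠ D_KL(Q||P) in general.

D_KL(P||Q) = 0.0226 nats
D_KL(Q||P) = 0.0224 nats

No, they are not equal!

This asymmetry is why KL divergence is not a true distance metric.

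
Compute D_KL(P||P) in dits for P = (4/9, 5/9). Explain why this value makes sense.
0.0000 dits

KL divergence satisfies the Gibbs inequality: D_KL(P||Q) ≥ 0 for all distributions P, Q.

D_KL(P||Q) = Σ p(x) log(p(x)/q(x))
Each term is p(x) × log_10(p(x)/p(x)) = p(x) × log_10(1) = 0, so the sum is 0.
D_KL(P||Q) = 0.0000 dits

When P = Q, the KL divergence is exactly 0, as there is no 'divergence' between identical distributions.

This non-negativity is a fundamental property: relative entropy cannot be negative because it measures how different Q is from P.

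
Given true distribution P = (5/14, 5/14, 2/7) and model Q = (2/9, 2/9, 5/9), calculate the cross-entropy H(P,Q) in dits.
0.5395 dits

Cross-entropy: H(P,Q) = -Σ p(x) log q(x)

Alternatively: H(P,Q) = H(P) + D_KL(P||Q)
H(P) = 0.4748 dits
D_KL(P||Q) = 0.0647 dits

H(P,Q) = 0.4748 + 0.0647 = 0.5395 dits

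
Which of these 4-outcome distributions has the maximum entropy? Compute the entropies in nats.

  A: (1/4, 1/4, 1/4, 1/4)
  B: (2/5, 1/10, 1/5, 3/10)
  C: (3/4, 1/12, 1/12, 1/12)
A

For a discrete distribution over n outcomes, entropy is maximized by the uniform distribution.

Computing entropies:
H(A) = 1.3863 nats
H(B) = 1.2799 nats
H(C) = 0.8370 nats

The uniform distribution (where all probabilities equal 1/4) achieves the maximum entropy of log_e(4) = 1.3863 nats.

Distribution A has the highest entropy.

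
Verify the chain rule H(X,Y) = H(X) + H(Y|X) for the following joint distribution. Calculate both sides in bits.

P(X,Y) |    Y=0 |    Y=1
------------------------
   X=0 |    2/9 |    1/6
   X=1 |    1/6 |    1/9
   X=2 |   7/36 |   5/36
H(X,Y) = 2.5510, H(X) = 1.5715, H(Y|X) = 0.9795 (all in bits)

Chain rule: H(X,Y) = H(X) + H(Y|X)

Left side — joint entropy directly:
H(X,Y) = -Σ p(x,y) log p(x,y) = 2.5510 bits

Right side — compute H(Y|X) from the conditional distributions:
P(X) = (7/18, 5/18, 1/3), so H(X) = 1.5715 bits
H(Y|X) = Σ_x P(X=x) · H(Y|X=x):
  P(Y|X=0) = (4/7, 3/7), H(Y|X=0) = 0.9852, weight P(X=0) = 7/18
  P(Y|X=1) = (3/5, 2/5), H(Y|X=1) = 0.9710, weight P(X=1) = 5/18
  P(Y|X=2) = (7/12, 5/12), H(Y|X=2) = 0.9799, weight P(X=2) = 1/3
H(Y|X) = 0.9795 bits

H(X) + H(Y|X) = 1.5715 + 0.9795 = 2.5510 bits

Both sides equal 2.5510 bits. ✓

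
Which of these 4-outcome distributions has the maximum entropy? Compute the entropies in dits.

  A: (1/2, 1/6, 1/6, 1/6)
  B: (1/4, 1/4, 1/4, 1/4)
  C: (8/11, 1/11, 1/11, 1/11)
B

For a discrete distribution over n outcomes, entropy is maximized by the uniform distribution.

Computing entropies:
H(A) = 0.5396 dits
H(B) = 0.6021 dits
H(C) = 0.3846 dits

The uniform distribution (where all probabilities equal 1/4) achieves the maximum entropy of log_10(4) = 0.6021 dits.

Distribution B has the highest entropy.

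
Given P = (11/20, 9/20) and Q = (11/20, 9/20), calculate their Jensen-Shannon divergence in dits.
0.0000 dits

Jensen-Shannon divergence is:
JSD(P||Q) = 0.5 × D_KL(P||M) + 0.5 × D_KL(Q||M)
where M = 0.5 × (P + Q) is the mixture distribution.

M = 0.5 × (11/20, 9/20) + 0.5 × (11/20, 9/20) = (11/20, 9/20)

D_KL(P||M) = 0.0000 dits
D_KL(Q||M) = 0.0000 dits

JSD(P||Q) = 0.5 × 0.0000 + 0.5 × 0.0000 = 0.0000 dits

Unlike KL divergence, JSD is symmetric and bounded: 0 ≤ JSD ≤ log(2).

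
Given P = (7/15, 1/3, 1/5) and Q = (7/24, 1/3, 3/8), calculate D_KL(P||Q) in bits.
0.1351 bits

KL divergence: D_KL(P||Q) = Σ p(x) log(p(x)/q(x))

Computing term by term:
  x=0: 7/15 × log_2[(7/15)/(7/24)] = 7/15 × 0.6781 = 0.3164
  x=1: 1/3 × log_2[(1/3)/(1/3)] = 1/3 × 0.0000 = 0.0000
  x=2: 1/5 × log_2[(1/5)/(3/8)] = 1/5 × -0.9069 = -0.1814

D_KL(P||Q) = 0.1351 bits

Note: KL divergence is always non-negative and equals 0 iff P = Q.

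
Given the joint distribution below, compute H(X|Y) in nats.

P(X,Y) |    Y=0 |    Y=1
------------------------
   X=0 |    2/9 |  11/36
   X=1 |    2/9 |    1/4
0.6904 nats

Using the chain rule: H(X|Y) = H(X,Y) - H(Y)

First, compute H(X,Y) = 1.3773 nats

Marginal P(Y) = (4/9, 5/9)
H(Y) = 0.6870 nats

H(X|Y) = H(X,Y) - H(Y) = 1.3773 - 0.6870 = 0.6904 nats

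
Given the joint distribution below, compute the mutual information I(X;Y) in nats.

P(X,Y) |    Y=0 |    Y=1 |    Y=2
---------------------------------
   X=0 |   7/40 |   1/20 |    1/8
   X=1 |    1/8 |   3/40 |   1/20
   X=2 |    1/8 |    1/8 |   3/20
0.0329 nats

Mutual information: I(X;Y) = H(X) + H(Y) - H(X,Y)

Marginals:
P(X) = (7/20, 1/4, 2/5), H(X) = 1.0805 nats
P(Y) = (17/40, 1/4, 13/40), H(Y) = 1.0755 nats

Joint entropy: H(X,Y) = 2.1232 nats

I(X;Y) = 1.0805 + 1.0755 - 2.1232 = 0.0329 nats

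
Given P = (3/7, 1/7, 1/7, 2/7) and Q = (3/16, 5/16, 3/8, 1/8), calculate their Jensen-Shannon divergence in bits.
0.1205 bits

Jensen-Shannon divergence is:
JSD(P||Q) = 0.5 × D_KL(P||M) + 0.5 × D_KL(Q||M)
where M = 0.5 × (P + Q) is the mixture distribution.

M = 0.5 × (3/7, 1/7, 1/7, 2/7) + 0.5 × (3/16, 5/16, 3/8, 1/8) = (0.308036, 0.227679, 0.258929, 0.205357)

D_KL(P||M) = 0.1217 bits
D_KL(Q||M) = 0.1193 bits

JSD(P||Q) = 0.5 × 0.1217 + 0.5 × 0.1193 = 0.1205 bits

Unlike KL divergence, JSD is symmetric and bounded: 0 ≤ JSD ≤ log(2).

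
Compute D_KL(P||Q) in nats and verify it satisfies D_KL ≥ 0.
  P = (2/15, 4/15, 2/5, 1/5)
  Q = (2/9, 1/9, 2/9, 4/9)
0.2408 nats

KL divergence satisfies the Gibbs inequality: D_KL(P||Q) ≥ 0 for all distributions P, Q.

D_KL(P||Q) = Σ p(x) log(p(x)/q(x))
Term by term:
  x=0: 2/15 × log_e[(2/15)/(2/9)] = -0.0681
  x=1: 4/15 × log_e[(4/15)/(1/9)] = 0.2335
  x=2: 2/5 × log_e[(2/5)/(2/9)] = 0.2351
  x=3: 1/5 × log_e[(1/5)/(4/9)] = -0.1597
D_KL(P||Q) = 0.2408 nats

D_KL(P||Q) = 0.2408 ≥ 0 ✓

This non-negativity is a fundamental property: relative entropy cannot be negative because it measures how different Q is from P.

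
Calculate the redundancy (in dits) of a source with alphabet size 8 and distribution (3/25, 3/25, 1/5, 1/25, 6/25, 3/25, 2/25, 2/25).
0.0516 dits

Redundancy measures how far a source is from maximum entropy:
R = H_max - H(X)

Maximum entropy for 8 symbols: H_max = log_10(8) = 0.9031 dits
Actual entropy: H(X) = 0.8515 dits
Redundancy: R = 0.9031 - 0.8515 = 0.0516 dits

This redundancy represents potential for compression: the source could be compressed by 0.0516 dits per symbol.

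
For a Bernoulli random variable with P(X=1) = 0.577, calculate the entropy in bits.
0.9828 bits

The binary entropy function is:
H(p) = -p log(p) - (1-p) log(1-p)

H(0.577) = -0.577 × log_2(0.577) - 0.423 × log_2(0.423)
H(0.577) = 0.9828 bits

Note: Binary entropy is maximized at p=0.5 (H=1 bit) and minimized at p=0 or p=1 (H=0).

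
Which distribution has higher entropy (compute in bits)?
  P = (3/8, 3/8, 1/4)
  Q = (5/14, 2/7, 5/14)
Q

Computing entropies in bits:
H(P) = 1.5613
H(Q) = 1.5774

Distribution Q has higher entropy.

Intuition: The distribution closer to uniform (more spread out) has higher entropy.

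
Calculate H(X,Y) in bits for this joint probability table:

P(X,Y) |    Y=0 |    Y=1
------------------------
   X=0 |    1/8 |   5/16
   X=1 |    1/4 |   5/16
1.9238 bits

Joint entropy is H(X,Y) = -Σ_{x,y} p(x,y) log p(x,y).

Summing over all non-zero entries:
H(X,Y) = -[1/8·log_2(1/8) + 5/16·log_2(5/16) + 1/4·log_2(1/4) + 5/16·log_2(5/16)]
H(X,Y) = 1.9238 bits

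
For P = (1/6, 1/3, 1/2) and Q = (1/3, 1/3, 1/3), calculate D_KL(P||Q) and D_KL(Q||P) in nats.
D_KL(P||Q) = 0.0872, D_KL(Q||P) = 0.0959

KL divergence is not symmetric: D_KL(P||Q) ≠ D_KL(Q||P) in general.

D_KL(P||Q) = 0.0872 nats
D_KL(Q||P) = 0.0959 nats

No, they are not equal!

This asymmetry is why KL divergence is not a true distance metric.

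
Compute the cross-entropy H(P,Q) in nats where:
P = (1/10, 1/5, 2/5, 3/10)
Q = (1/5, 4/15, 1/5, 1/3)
1.3987 nats

Cross-entropy: H(P,Q) = -Σ p(x) log q(x)

Alternatively: H(P,Q) = H(P) + D_KL(P||Q)
H(P) = 1.2799 nats
D_KL(P||Q) = 0.1188 nats

H(P,Q) = 1.2799 + 0.1188 = 1.3987 nats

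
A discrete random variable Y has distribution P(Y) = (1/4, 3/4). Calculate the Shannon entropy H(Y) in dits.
0.2442 dits

Shannon entropy is H(X) = -Σ p(x) log p(x).

For P = (1/4, 3/4):
H = -1/4 × log_10(1/4) -3/4 × log_10(3/4)
H = 0.2442 dits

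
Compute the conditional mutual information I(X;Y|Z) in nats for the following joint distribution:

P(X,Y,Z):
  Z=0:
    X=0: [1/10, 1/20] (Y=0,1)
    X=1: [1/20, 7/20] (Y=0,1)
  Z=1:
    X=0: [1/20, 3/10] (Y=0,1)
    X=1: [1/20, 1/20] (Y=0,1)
0.1016 nats

Conditional mutual information: I(X;Y|Z) = H(X|Z) + H(Y|Z) - H(X,Y|Z)

H(Z) = 0.6881
H(X,Z) = 1.2488 → H(X|Z) = 0.5606
H(Y,Z) = 1.2488 → H(Y|Z) = 0.5606
H(X,Y,Z) = 1.7078 → H(X,Y|Z) = 1.0197

I(X;Y|Z) = 0.5606 + 0.5606 - 1.0197 = 0.1016 nats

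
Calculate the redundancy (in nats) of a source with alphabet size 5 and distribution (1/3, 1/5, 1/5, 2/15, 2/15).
0.0622 nats

Redundancy measures how far a source is from maximum entropy:
R = H_max - H(X)

Maximum entropy for 5 symbols: H_max = log_e(5) = 1.6094 nats
Actual entropy: H(X) = 1.5473 nats
Redundancy: R = 1.6094 - 1.5473 = 0.0622 nats

This redundancy represents potential for compression: the source could be compressed by 0.0622 nats per symbol.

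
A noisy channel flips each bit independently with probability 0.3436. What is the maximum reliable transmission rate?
0.0718 bits

For a binary symmetric channel (BSC) with error probability p:
Capacity C = 1 - H(p) bits per symbol

where H(p) = -p log₂(p) - (1-p) log₂(1-p) is the binary entropy function.

H(0.3436) = 0.9282 bits
C = 1 - 0.9282 = 0.0718 bits per symbol

This means we can reliably transmit up to 0.0718 bits of information per channel use.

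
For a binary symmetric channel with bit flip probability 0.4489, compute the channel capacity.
0.0075 bits

For a binary symmetric channel (BSC) with error probability p:
Capacity C = 1 - H(p) bits per symbol

where H(p) = -p log₂(p) - (1-p) log₂(1-p) is the binary entropy function.

H(0.4489) = 0.9925 bits
C = 1 - 0.9925 = 0.0075 bits per symbol

This means we can reliably transmit up to 0.0075 bits of information per channel use.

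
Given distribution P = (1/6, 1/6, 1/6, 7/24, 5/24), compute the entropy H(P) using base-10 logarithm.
0.6871 dits

Shannon entropy is H(X) = -Σ p(x) log p(x).

For P = (1/6, 1/6, 1/6, 7/24, 5/24):
H = -1/6 × log_10(1/6) -1/6 × log_10(1/6) -1/6 × log_10(1/6) -7/24 × log_10(7/24) -5/24 × log_10(5/24)
H = 0.6871 dits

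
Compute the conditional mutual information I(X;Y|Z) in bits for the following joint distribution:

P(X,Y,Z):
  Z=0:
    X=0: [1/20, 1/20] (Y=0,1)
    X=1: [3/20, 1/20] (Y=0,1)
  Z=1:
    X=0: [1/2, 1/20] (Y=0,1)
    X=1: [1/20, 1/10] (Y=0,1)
0.1585 bits

Conditional mutual information: I(X;Y|Z) = H(X|Z) + H(Y|Z) - H(X,Y|Z)

H(Z) = 0.8813
H(X,Z) = 1.6815 → H(X|Z) = 0.8002
H(Y,Z) = 1.6815 → H(Y|Z) = 0.8002
H(X,Y,Z) = 2.3232 → H(X,Y|Z) = 1.4419

I(X;Y|Z) = 0.8002 + 0.8002 - 1.4419 = 0.1585 bits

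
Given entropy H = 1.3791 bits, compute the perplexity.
2.6011

Perplexity is 2^H (or exp(H) for natural log).

H = 1.3791 bits
Perplexity = 2^1.3791 = 2.6011

Interpretation: The model's uncertainty is equivalent to choosing uniformly among 2.6 options.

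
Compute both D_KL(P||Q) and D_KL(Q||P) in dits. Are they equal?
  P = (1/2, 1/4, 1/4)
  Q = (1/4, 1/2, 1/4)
D_KL(P||Q) = 0.0753, D_KL(Q||P) = 0.0753

KL divergence is not symmetric: D_KL(P||Q) ≠ D_KL(Q||P) in general.

D_KL(P||Q) = 0.0753 dits
D_KL(Q||P) = 0.0753 dits

In this case they happen to be equal (to 4 decimal places).

This asymmetry is why KL divergence is not a true distance metric.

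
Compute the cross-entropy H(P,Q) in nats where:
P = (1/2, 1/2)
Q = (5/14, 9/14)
0.7357 nats

Cross-entropy: H(P,Q) = -Σ p(x) log q(x)

Alternatively: H(P,Q) = H(P) + D_KL(P||Q)
H(P) = 0.6931 nats
D_KL(P||Q) = 0.0426 nats

H(P,Q) = 0.6931 + 0.0426 = 0.7357 nats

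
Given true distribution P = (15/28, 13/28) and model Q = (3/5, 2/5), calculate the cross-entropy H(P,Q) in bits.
1.0086 bits

Cross-entropy: H(P,Q) = -Σ p(x) log q(x)

Alternatively: H(P,Q) = H(P) + D_KL(P||Q)
H(P) = 0.9963 bits
D_KL(P||Q) = 0.0122 bits

H(P,Q) = 0.9963 + 0.0122 = 1.0086 bits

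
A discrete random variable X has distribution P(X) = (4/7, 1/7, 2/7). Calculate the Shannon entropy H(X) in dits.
0.4151 dits

Shannon entropy is H(X) = -Σ p(x) log p(x).

For P = (4/7, 1/7, 2/7):
H = -4/7 × log_10(4/7) -1/7 × log_10(1/7) -2/7 × log_10(2/7)
H = 0.4151 dits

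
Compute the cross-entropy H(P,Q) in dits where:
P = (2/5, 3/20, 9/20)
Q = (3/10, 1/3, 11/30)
0.4768 dits

Cross-entropy: H(P,Q) = -Σ p(x) log q(x)

Alternatively: H(P,Q) = H(P) + D_KL(P||Q)
H(P) = 0.4388 dits
D_KL(P||Q) = 0.0380 dits

H(P,Q) = 0.4388 + 0.0380 = 0.4768 dits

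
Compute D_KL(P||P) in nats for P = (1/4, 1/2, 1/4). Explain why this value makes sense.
0.0000 nats

KL divergence satisfies the Gibbs inequality: D_KL(P||Q) ≥ 0 for all distributions P, Q.

D_KL(P||Q) = Σ p(x) log(p(x)/q(x))
Each term is p(x) × log_e(p(x)/p(x)) = p(x) × log_e(1) = 0, so the sum is 0.
D_KL(P||Q) = 0.0000 nats

When P = Q, the KL divergence is exactly 0, as there is no 'divergence' between identical distributions.

This non-negativity is a fundamental property: relative entropy cannot be negative because it measures how different Q is from P.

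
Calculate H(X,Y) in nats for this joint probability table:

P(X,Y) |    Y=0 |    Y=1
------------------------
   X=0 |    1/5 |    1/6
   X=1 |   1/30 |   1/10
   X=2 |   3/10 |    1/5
1.6472 nats

Joint entropy is H(X,Y) = -Σ_{x,y} p(x,y) log p(x,y).

Summing over all non-zero entries:
H(X,Y) = -[1/5·log_e(1/5) + 1/6·log_e(1/6) + 1/30·log_e(1/30) + 1/10·log_e(1/10) + 3/10·log_e(3/10) + 1/5·log_e(1/5)]
H(X,Y) = 1.6472 nats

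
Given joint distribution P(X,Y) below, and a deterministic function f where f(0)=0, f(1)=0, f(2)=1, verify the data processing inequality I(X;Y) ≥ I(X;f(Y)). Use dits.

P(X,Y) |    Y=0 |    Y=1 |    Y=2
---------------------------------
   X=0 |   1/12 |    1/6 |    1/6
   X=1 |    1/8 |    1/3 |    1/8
I(X;Y) = 0.0094, I(X;f(Y)) = 0.0087, inequality holds: 0.0094 ≥ 0.0087

Data Processing Inequality: For any Markov chain X → Y → Z, we have I(X;Y) ≥ I(X;Z).

Here Z = f(Y) is a deterministic function of Y, forming X → Y → Z.

Original I(X;Y) = 0.0094 dits

After applying f:
P(X,Z) where Z=f(Y):
- P(X,Z=0) = P(X,Y=0) + P(X,Y=1)
- P(X,Z=1) = P(X,Y=2)

I(X;Z) = I(X;f(Y)) = 0.0087 dits

Verification: 0.0094 ≥ 0.0087 ✓

Information cannot be created by processing; the function f can only lose information about X.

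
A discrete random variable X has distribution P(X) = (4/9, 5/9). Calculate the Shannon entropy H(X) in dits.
0.2983 dits

Shannon entropy is H(X) = -Σ p(x) log p(x).

For P = (4/9, 5/9):
H = -4/9 × log_10(4/9) -5/9 × log_10(5/9)
H = 0.2983 dits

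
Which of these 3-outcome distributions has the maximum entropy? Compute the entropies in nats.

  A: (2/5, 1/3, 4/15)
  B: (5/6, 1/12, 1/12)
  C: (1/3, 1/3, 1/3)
C

For a discrete distribution over n outcomes, entropy is maximized by the uniform distribution.

Computing entropies:
H(A) = 1.0852 nats
H(B) = 0.5661 nats
H(C) = 1.0986 nats

The uniform distribution (where all probabilities equal 1/3) achieves the maximum entropy of log_e(3) = 1.0986 nats.

Distribution C has the highest entropy.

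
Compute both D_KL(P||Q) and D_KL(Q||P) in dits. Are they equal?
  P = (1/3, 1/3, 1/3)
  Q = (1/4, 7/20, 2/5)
D_KL(P||Q) = 0.0082, D_KL(Q||P) = 0.0079

KL divergence is not symmetric: D_KL(P||Q) ≠ D_KL(Q||P) in general.

D_KL(P||Q) = 0.0082 dits
D_KL(Q||P) = 0.0079 dits

No, they are not equal!

This asymmetry is why KL divergence is not a true distance metric.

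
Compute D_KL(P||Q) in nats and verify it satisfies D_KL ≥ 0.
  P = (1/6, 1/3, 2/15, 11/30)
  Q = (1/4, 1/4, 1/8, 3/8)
0.0287 nats

KL divergence satisfies the Gibbs inequality: D_KL(P||Q) ≥ 0 for all distributions P, Q.

D_KL(P||Q) = Σ p(x) log(p(x)/q(x))
Term by term:
  x=0: 1/6 × log_e[(1/6)/(1/4)] = -0.0676
  x=1: 1/3 × log_e[(1/3)/(1/4)] = 0.0959
  x=2: 2/15 × log_e[(2/15)/(1/8)] = 0.0086
  x=3: 11/30 × log_e[(11/30)/(3/8)] = -0.0082
D_KL(P||Q) = 0.0287 nats

D_KL(P||Q) = 0.0287 ≥ 0 ✓

This non-negativity is a fundamental property: relative entropy cannot be negative because it measures how different Q is from P.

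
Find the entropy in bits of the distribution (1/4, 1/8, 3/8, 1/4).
1.9056 bits

Shannon entropy is H(X) = -Σ p(x) log p(x).

For P = (1/4, 1/8, 3/8, 1/4):
H = -1/4 × log_2(1/4) -1/8 × log_2(1/8) -3/8 × log_2(3/8) -1/4 × log_2(1/4)
H = 1.9056 bits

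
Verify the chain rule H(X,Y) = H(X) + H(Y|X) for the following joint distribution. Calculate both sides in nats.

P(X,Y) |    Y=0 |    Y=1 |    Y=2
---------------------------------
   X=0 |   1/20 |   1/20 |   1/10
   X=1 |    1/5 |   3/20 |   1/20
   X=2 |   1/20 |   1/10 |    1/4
H(X,Y) = 2.0127, H(X) = 1.0549, H(Y|X) = 0.9578 (all in nats)

Chain rule: H(X,Y) = H(X) + H(Y|X)

Left side — joint entropy directly:
H(X,Y) = -Σ p(x,y) log p(x,y) = 2.0127 nats

Right side — compute H(Y|X) from the conditional distributions:
P(X) = (1/5, 2/5, 2/5), so H(X) = 1.0549 nats
H(Y|X) = Σ_x P(X=x) · H(Y|X=x):
  P(Y|X=0) = (1/4, 1/4, 1/2), H(Y|X=0) = 1.0397, weight P(X=0) = 1/5
  P(Y|X=1) = (1/2, 3/8, 1/8), H(Y|X=1) = 0.9743, weight P(X=1) = 2/5
  P(Y|X=2) = (1/8, 1/4, 5/8), H(Y|X=2) = 0.9003, weight P(X=2) = 2/5
H(Y|X) = 0.9578 nats

H(X) + H(Y|X) = 1.0549 + 0.9578 = 2.0127 nats

Both sides equal 2.0127 nats. ✓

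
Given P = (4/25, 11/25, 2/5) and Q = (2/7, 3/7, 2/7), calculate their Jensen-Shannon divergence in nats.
0.0138 nats

Jensen-Shannon divergence is:
JSD(P||Q) = 0.5 × D_KL(P||M) + 0.5 × D_KL(Q||M)
where M = 0.5 × (P + Q) is the mixture distribution.

M = 0.5 × (4/25, 11/25, 2/5) + 0.5 × (2/7, 3/7, 2/7) = (0.222857, 0.434286, 12/35)

D_KL(P||M) = 0.0144 nats
D_KL(Q||M) = 0.0132 nats

JSD(P||Q) = 0.5 × 0.0144 + 0.5 × 0.0132 = 0.0138 nats

Unlike KL divergence, JSD is symmetric and bounded: 0 ≤ JSD ≤ log(2).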